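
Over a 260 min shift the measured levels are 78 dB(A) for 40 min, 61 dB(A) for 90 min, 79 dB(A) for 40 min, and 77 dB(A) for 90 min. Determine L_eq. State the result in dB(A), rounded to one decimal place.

76.0 dB(A)

L_eq = 10·log₁₀[(1/T)·Σ tᵢ·10^(Lᵢ/10)] with T = 260 min.
Σ tᵢ·10^(Lᵢ/10) = 40·10^(78/10) + 90·10^(61/10) + 40·10^(79/10) + 90·10^(77/10) = 1.033e+10.
L_eq = 10·log₁₀(1.033e+10/260) = 75.99 dB(A).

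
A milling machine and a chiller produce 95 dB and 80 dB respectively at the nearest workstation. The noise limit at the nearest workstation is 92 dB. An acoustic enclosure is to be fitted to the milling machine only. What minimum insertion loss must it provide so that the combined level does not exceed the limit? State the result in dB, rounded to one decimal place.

3.3 dB

Fixed contribution from the other source: Σ 10^(L/10) = 10^(80/10) = 1.000e+08 (80.00 dB).
The limit corresponds to 10^(92/10) = 1.585e+09; subtracting the fixed part leaves 1.485e+09 for the milling machine, i.e. 91.72 dB.
Required insertion loss = 95 − 91.72 = 3.28 dB.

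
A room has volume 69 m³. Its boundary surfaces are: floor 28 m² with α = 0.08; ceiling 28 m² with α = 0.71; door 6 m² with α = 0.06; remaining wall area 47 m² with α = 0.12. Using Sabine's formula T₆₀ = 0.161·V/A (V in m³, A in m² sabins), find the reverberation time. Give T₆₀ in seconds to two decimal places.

0.40 s

A = Σ Sᵢαᵢ = 28·0.08 + 28·0.71 + 6·0.06 + 47·0.12 = 28.12 m².
T₆₀ = 0.161 × 69 / 28.12 = 0.395 s.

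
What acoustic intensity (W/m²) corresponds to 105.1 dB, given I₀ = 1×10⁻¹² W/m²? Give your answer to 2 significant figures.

I = I₀·10^(L/10) = 10⁻¹² × 10^(105.1/10) = 10^(-1.490).

0.032 W/m²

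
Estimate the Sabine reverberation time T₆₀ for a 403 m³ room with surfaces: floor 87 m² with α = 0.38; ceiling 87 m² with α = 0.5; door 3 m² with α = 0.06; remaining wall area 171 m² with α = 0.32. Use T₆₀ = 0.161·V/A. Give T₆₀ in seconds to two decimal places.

0.49 s

Total absorption A = 87·0.38 + 87·0.5 + 3·0.06 + 171·0.32 = 131.46 m² sabins.
T₆₀ = 0.161 × 403 / 131.46 = 0.494 s.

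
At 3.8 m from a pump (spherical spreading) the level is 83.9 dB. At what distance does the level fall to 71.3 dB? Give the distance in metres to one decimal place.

For a point source L₁ − L₂ = 20·log₁₀(r₂/r₁), so r₂ = r₁·10^((L₁−L₂)/20).
r₂ = 3.8·10^((83.9−71.3)/20) = 3.8·10^(12.6/20) = 16.21 m.

16.2 m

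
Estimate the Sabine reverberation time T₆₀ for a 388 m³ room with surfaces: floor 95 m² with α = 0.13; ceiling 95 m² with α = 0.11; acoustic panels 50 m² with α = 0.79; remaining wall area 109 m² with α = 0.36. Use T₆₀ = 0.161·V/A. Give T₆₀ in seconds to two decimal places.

A = Σ Sᵢαᵢ = 95·0.13 + 95·0.11 + 50·0.79 + 109·0.36 = 101.54 m².
T₆₀ = 0.161·V/A = 0.161·388/101.54 = 0.615 s.

0.62 s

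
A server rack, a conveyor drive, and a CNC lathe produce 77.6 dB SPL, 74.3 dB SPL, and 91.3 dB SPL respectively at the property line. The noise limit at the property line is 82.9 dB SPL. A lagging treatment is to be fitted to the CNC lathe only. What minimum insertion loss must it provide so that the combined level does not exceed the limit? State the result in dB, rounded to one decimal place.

The untreated sources together contribute 10^(77.6/10) + 10^(74.3/10) = 8.446e+07, i.e. 79.27 dB SPL.
The limit corresponds to 10^(82.9/10) = 1.950e+08; subtracting the fixed part leaves 1.105e+08 for the CNC lathe, i.e. 80.43 dB SPL.
So the CNC lathe must be reduced from 91.3 to 80.43 dB SPL: IL = 10.87 dB.

10.9 dB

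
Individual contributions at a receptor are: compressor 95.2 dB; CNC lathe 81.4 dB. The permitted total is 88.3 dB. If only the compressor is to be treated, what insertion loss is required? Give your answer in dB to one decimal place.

7.9 dB

The untreated sources together contribute 10^(81.4/10) = 1.380e+08, i.e. 81.40 dB.
To meet 88.3 dB overall, the treated compressor may contribute at most 10^(88.3/10) − 1.380e+08 = 5.380e+08, i.e. 87.31 dB.
Required insertion loss = 95.2 − 87.31 = 7.89 dB.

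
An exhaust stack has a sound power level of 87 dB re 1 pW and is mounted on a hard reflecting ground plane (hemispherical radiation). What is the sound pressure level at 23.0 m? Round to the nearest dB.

52 dB

Free-field hemispherical radiation: L_p = L_w − 10·log₁₀(2π·r²), r = 23.0 m.
2π·r² = 3324 m², 10·log₁₀ of that is 35.216 dB.
L_p = 87 − 35.216 = 51.78 dB.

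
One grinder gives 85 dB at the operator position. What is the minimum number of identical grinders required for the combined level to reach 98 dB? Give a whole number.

20

The shortfall is 98 − 85 = 13.0 dB, and N units add 10·log₁₀ N, so need 10·log₁₀ N ≥ 13.0.
N ≥ 10^(13.0/10) = 19.953, so N = 20.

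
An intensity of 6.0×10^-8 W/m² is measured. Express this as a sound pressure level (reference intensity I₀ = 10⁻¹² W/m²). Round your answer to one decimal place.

L = 10·log₁₀(I/I₀) = 10·log₁₀(6.0×10^-8/10⁻¹²) = 10·log₁₀(6.0×10^4).
L = 10·(0.7782 + 4) = 47.78 dB.

47.8 dB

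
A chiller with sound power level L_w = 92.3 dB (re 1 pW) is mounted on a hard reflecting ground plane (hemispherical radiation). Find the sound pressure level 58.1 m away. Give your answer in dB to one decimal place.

49.0 dB

L_p = L_w − 10·log₁₀(2π·r²) with r = 58.1 m.
2π·r² = 2.121e+04 m², 10·log₁₀ of that is 43.265 dB.
L_p = 92.3 − 43.265 = 49.03 dB.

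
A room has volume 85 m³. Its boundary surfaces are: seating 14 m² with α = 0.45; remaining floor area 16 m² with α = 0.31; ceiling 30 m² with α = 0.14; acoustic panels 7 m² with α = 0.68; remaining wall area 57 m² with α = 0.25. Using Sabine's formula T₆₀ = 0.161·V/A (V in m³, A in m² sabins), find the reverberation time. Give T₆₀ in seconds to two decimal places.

Summing Sᵢαᵢ: 14·0.45 + 16·0.31 + 30·0.14 + 7·0.68 + 57·0.25 = 34.47 m².
T₆₀ = 0.161·V/A = 0.161·85/34.47 = 0.397 s.

0.40 s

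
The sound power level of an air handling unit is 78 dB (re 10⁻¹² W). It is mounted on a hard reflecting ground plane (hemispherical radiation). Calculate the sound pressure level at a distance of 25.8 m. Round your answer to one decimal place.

The power spreads over a hemisphere of area 2π·r², so L_p = L_w − 10·log₁₀(2π·r²).
2π·r² = 4182 m², 10·log₁₀ of that is 36.214 dB.
L_p = 78 − 36.214 = 41.79 dB.

41.8 dB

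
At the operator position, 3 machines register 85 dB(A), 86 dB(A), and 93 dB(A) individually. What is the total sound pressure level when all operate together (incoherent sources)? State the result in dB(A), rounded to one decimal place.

94.3 dB(A)

Incoherent sources combine by intensity addition: L_total = 10·log₁₀(Σ 10^(L_i/10)).
Σ 10^(L/10) = 10^(85/10) + 10^(86/10) + 10^(93/10) = 2.710e+09.
L_total = 10·log₁₀(2.710e+09) = 94.33 dB(A).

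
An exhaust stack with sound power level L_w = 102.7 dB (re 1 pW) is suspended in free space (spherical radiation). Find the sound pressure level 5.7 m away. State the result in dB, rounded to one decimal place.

76.6 dB

L_p = L_w − 10·log₁₀(4π·r²) with r = 5.7 m.
4π·r² = 408.3 m², 10·log₁₀ of that is 26.110 dB.
L_p = 102.7 − 26.110 = 76.59 dB.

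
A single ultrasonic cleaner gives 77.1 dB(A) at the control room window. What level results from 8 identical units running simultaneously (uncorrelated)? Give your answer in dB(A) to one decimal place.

86.1 dB(A)

L_total = L₁ + 10·log₁₀ N for N identical incoherent sources.
L_total = 77.1 + 10·log₁₀(8) = 77.1 + 9.031 = 86.13 dB(A).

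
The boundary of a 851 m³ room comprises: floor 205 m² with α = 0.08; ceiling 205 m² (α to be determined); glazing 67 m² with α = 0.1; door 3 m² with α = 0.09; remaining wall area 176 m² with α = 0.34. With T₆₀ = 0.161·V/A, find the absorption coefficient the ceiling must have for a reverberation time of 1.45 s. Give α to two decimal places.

From T₆₀ = 0.161·V/A, the target T₆₀ = 1.45 s needs A = 0.161·851/1.45 = 94.49 m².
Absorption from the other surfaces = 205·0.08 + 67·0.1 + 3·0.09 + 176·0.34 = 83.21 m², so the ceiling must supply 11.28 m² over 205 m².
α = 11.28/205 = 0.055.

0.06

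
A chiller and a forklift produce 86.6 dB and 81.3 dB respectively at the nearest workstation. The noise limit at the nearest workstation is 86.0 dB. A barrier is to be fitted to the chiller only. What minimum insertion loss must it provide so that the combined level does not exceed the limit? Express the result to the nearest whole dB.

2 dB

The untreated sources together contribute 10^(81.3/10) = 1.349e+08, i.e. 81.30 dB.
To meet 86.0 dB overall, the treated chiller may contribute at most 10^(86.0/10) − 1.349e+08 = 2.632e+08, i.e. 84.20 dB.
So the chiller must be reduced from 86.6 to 84.20 dB: IL = 2.40 dB.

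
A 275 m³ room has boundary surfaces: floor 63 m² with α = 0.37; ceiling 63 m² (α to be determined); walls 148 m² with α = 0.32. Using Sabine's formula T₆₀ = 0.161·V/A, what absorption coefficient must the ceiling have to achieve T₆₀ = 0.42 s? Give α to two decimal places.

0.55

Required total absorption A = 0.161·275/0.42 = 105.42 m².
Absorption from the other surfaces = 63·0.37 + 148·0.32 = 70.67 m², so the ceiling must supply 34.75 m² over 63 m².
α = 34.75/63 = 0.552.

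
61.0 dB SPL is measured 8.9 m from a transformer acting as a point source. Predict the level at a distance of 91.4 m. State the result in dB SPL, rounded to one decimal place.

Spherical spreading from a point source gives a 20·log₁₀(r₂/r₁) drop.
L₂ = 61.0 − 20·log₁₀(91.4/8.9) = 61.0 − 20.231 = 40.77 dB SPL.

40.8 dB SPL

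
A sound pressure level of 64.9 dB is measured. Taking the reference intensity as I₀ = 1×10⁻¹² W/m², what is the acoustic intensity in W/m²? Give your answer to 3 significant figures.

I/I₀ = 10^(64.9/10) = 3.09e+06, so I = 3.09e+06 × 10⁻¹² W/m².

3.09e-06 W/m²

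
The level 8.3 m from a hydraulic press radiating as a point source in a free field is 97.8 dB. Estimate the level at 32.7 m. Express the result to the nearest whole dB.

86 dB

Spherical spreading from a point source gives a 20·log₁₀(r₂/r₁) drop.
L₂ = 97.8 − 20·log₁₀(32.7/8.3) = 97.8 − 11.909 = 85.89 dB.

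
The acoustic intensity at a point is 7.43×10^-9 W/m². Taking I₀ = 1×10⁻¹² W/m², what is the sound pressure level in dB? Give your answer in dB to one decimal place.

I/I₀ = 7.43×10^-9/10⁻¹² = 7.43×10^3, and L = 10·log₁₀(I/I₀).
L = 10·(0.8710 + 3) = 38.71 dB.

38.7 dB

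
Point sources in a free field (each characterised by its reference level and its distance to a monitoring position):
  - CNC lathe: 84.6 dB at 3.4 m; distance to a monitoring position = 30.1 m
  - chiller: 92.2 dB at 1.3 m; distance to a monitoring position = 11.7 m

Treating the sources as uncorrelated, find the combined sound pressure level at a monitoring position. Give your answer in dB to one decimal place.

Propagate each source to the receiver with L = L_ref − 20·log₁₀(r/r_ref), then add intensities.
CNC lathe: 84.6 − 20·log₁₀(30.1/3.4) = 84.6 − 18.94 = 65.66 dB.
chiller: 92.2 − 20·log₁₀(11.7/1.3) = 92.2 − 19.08 = 73.12 dB.
Σ 10^(L/10) = 2.417e+07 → L_total = 10·log₁₀(2.417e+07) = 73.83 dB.

73.8 dB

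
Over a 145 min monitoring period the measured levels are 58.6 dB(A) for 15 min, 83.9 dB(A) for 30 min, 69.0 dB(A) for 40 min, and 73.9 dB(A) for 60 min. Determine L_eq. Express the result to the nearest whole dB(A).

78 dB(A)

L_eq = 10·log₁₀[(1/T)·Σ tᵢ·10^(Lᵢ/10)] with T = 145 min.
Σ tᵢ·10^(Lᵢ/10) = 15·10^(58.6/10) + 30·10^(83.9/10) + 40·10^(69.0/10) + 60·10^(73.9/10) = 9.166e+09.
L_eq = 10·log₁₀(9.166e+09/145) = 78.01 dB(A).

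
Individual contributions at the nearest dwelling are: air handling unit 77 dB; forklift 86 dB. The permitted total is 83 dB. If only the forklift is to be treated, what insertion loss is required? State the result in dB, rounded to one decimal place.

4.3 dB

Everything except the forklift sums to 10^(77/10) = 5.012e+07 in linear terms, 77.00 dB.
To meet 83 dB overall, the treated forklift may contribute at most 10^(83/10) − 5.012e+07 = 1.494e+08, i.e. 81.74 dB.
Required insertion loss = 86 − 81.74 = 4.26 dB.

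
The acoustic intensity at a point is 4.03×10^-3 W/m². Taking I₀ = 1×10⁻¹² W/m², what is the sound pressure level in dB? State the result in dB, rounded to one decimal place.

Dividing by I₀ shifts the exponent by 12: I/I₀ = 4.03×10^9.
L = 10·(0.6053 + 9) = 96.05 dB.

96.1 dB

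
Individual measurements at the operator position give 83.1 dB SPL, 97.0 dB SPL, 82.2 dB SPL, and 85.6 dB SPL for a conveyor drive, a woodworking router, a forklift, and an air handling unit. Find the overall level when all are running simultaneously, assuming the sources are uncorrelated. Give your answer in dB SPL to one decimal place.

For uncorrelated sources the intensities add, so convert each level to linear form, sum, and take 10·log₁₀ of the total.
Σ 10^(L/10) = 10^(83.1/10) + 10^(97.0/10) + 10^(82.2/10) + 10^(85.6/10) = 5.745e+09.
L_total = 10·log₁₀(5.745e+09) = 97.59 dB SPL.

97.6 dB SPL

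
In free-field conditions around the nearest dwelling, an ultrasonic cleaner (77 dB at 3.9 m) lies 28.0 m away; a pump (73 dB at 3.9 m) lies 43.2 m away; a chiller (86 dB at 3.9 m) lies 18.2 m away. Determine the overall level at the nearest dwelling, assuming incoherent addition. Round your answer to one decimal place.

Propagate each source to the receiver with L = L_ref − 20·log₁₀(r/r_ref), then add intensities.
ultrasonic cleaner: 77 − 20·log₁₀(28.0/3.9) = 77 − 17.12 = 59.88 dB.
pump: 73 − 20·log₁₀(43.2/3.9) = 73 − 20.89 = 52.11 dB.
chiller: 86 − 20·log₁₀(18.2/3.9) = 86 − 13.38 = 72.62 dB.
Σ 10^(L/10) = 1.942e+07 → L_total = 10·log₁₀(1.942e+07) = 72.88 dB.

72.9 dB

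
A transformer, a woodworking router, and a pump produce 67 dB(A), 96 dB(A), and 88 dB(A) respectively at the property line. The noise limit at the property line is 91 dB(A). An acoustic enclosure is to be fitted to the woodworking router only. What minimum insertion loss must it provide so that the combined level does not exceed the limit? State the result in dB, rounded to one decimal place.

8.1 dB

Everything except the woodworking router sums to 10^(67/10) + 10^(88/10) = 6.360e+08 in linear terms, 88.03 dB(A).
The limit corresponds to 10^(91/10) = 1.259e+09; subtracting the fixed part leaves 6.230e+08 for the woodworking router, i.e. 87.94 dB(A).
So the woodworking router must be reduced from 96 to 87.94 dB(A): IL = 8.06 dB.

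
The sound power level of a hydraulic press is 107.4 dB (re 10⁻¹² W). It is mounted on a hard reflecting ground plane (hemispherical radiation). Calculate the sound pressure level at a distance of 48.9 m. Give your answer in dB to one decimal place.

65.6 dB

Free-field hemispherical radiation: L_p = L_w − 10·log₁₀(2π·r²), r = 48.9 m.
2π·r² = 1.502e+04 m², 10·log₁₀ of that is 41.768 dB.
L_p = 107.4 − 41.768 = 65.63 dB.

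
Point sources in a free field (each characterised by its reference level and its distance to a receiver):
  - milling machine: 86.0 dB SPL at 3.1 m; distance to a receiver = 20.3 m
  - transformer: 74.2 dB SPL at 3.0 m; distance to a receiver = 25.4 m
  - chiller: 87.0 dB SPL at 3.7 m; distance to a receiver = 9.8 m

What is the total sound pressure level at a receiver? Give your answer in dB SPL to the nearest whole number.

Propagate each source to the receiver with L = L_ref − 20·log₁₀(r/r_ref), then add intensities.
milling machine: 86.0 − 20·log₁₀(20.3/3.1) = 86.0 − 16.32 = 69.68 dB SPL.
transformer: 74.2 − 20·log₁₀(25.4/3.0) = 74.2 − 18.55 = 55.65 dB SPL.
chiller: 87.0 − 20·log₁₀(9.8/3.7) = 87.0 − 8.46 = 78.54 dB SPL.
Σ 10^(L/10) = 8.109e+07 → L_total = 10·log₁₀(8.109e+07) = 79.09 dB SPL.

79 dB SPL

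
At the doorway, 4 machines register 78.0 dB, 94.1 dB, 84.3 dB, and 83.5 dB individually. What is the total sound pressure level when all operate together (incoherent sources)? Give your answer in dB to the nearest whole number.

95 dB

For uncorrelated sources the intensities add, so convert each level to linear form, sum, and take 10·log₁₀ of the total.
Σ 10^(L/10) = 10^(78.0/10) + 10^(94.1/10) + 10^(84.3/10) + 10^(83.5/10) = 3.127e+09.
L_total = 10·log₁₀(3.127e+09) = 94.95 dB.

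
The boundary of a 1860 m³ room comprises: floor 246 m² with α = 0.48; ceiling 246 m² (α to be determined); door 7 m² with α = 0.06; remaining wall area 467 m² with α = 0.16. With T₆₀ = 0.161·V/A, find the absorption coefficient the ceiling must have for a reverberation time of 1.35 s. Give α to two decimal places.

A = 0.161·V/T₆₀ = 0.161·1860/1.35 = 221.82 m² sabins.
Absorption from the other surfaces = 246·0.48 + 7·0.06 + 467·0.16 = 193.22 m², so the ceiling must supply 28.60 m² over 246 m².
α = 28.60/246 = 0.116.

0.12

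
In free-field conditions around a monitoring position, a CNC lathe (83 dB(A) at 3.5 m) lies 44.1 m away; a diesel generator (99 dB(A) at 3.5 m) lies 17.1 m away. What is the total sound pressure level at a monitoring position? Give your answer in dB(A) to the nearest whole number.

85 dB(A)

Propagate each source to the receiver with L = L_ref − 20·log₁₀(r/r_ref), then add intensities.
CNC lathe: 83 − 20·log₁₀(44.1/3.5) = 83 − 22.01 = 60.99 dB(A).
diesel generator: 99 − 20·log₁₀(17.1/3.5) = 99 − 13.78 = 85.22 dB(A).
Σ 10^(L/10) = 3.340e+08 → L_total = 10·log₁₀(3.340e+08) = 85.24 dB(A).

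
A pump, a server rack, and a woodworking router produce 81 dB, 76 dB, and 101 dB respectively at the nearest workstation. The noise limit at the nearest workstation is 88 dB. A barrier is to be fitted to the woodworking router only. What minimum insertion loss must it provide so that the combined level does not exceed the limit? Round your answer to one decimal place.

14.3 dB

The untreated sources together contribute 10^(81/10) + 10^(76/10) = 1.657e+08, i.e. 82.19 dB.
To meet 88 dB overall, the treated woodworking router may contribute at most 10^(88/10) − 1.657e+08 = 4.653e+08, i.e. 86.68 dB.
Required insertion loss = 101 − 86.68 = 14.32 dB.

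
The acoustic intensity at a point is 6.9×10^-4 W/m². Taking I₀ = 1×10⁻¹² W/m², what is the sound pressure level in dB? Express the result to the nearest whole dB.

I/I₀ = 6.9×10^-4/10⁻¹² = 6.9×10^8, and L = 10·log₁₀(I/I₀).
L = 10·(0.8388 + 8) = 88.39 dB.

88 dB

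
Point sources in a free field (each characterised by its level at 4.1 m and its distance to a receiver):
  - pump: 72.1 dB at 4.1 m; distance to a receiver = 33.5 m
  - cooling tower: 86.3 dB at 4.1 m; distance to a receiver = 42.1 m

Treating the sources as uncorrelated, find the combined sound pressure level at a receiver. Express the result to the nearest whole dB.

Propagate each source to the receiver with L = L_ref − 20·log₁₀(r/r_ref), then add intensities.
pump: 72.1 − 20·log₁₀(33.5/4.1) = 72.1 − 18.25 = 53.85 dB.
cooling tower: 86.3 − 20·log₁₀(42.1/4.1) = 86.3 − 20.23 = 66.07 dB.
Σ 10^(L/10) = 4.289e+06 → L_total = 10·log₁₀(4.289e+06) = 66.32 dB.

66 dB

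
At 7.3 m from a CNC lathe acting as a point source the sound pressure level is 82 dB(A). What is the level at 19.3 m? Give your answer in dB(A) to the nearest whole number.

74 dB(A)

Spherical spreading from a point source gives a 20·log₁₀(r₂/r₁) drop.
L₂ = 82 − 20·log₁₀(19.3/7.3) = 82 − 8.445 = 73.56 dB(A).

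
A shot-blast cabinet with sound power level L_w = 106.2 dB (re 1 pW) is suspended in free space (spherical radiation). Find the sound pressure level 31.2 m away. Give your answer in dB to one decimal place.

Free-field spherical radiation: L_p = L_w − 10·log₁₀(4π·r²), r = 31.2 m.
4π·r² = 1.223e+04 m², 10·log₁₀ of that is 40.875 dB.
L_p = 106.2 − 40.875 = 65.32 dB.

65.3 dB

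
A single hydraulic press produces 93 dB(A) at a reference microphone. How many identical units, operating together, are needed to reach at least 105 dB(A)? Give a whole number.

16

The shortfall is 105 − 93 = 12.0 dB, and N units add 10·log₁₀ N, so need 10·log₁₀ N ≥ 12.0.
N ≥ 10^(12.0/10) = 15.849, so N = 16.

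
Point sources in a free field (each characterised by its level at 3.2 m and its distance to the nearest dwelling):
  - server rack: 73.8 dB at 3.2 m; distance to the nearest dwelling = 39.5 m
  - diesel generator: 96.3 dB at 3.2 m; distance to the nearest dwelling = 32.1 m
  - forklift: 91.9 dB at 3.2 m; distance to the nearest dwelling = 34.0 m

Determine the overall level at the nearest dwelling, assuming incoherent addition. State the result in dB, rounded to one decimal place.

77.5 dB

Apply inverse-square spreading to bring every level to the receiver, then sum 10^(L/10).
server rack: 73.8 − 20·log₁₀(39.5/3.2) = 73.8 − 21.83 = 51.97 dB.
diesel generator: 96.3 − 20·log₁₀(32.1/3.2) = 96.3 − 20.03 = 76.27 dB.
forklift: 91.9 − 20·log₁₀(34.0/3.2) = 91.9 − 20.53 = 71.37 dB.
Σ 10^(L/10) = 5.627e+07 → L_total = 10·log₁₀(5.627e+07) = 77.50 dB.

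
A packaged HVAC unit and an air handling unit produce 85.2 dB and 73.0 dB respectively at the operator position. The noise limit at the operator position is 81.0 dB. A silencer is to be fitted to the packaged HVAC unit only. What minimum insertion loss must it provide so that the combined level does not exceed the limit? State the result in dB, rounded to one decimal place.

4.9 dB

Fixed contribution from the other source: Σ 10^(L/10) = 10^(73.0/10) = 1.995e+07 (73.00 dB).
To meet 81.0 dB overall, the treated packaged HVAC unit may contribute at most 10^(81.0/10) − 1.995e+07 = 1.059e+08, i.e. 80.25 dB.
So the packaged HVAC unit must be reduced from 85.2 to 80.25 dB: IL = 4.95 dB.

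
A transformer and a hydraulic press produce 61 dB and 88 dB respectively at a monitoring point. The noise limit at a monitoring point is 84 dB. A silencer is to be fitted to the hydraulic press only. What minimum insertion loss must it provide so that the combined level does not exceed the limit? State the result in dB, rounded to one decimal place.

Fixed contribution from the other source: Σ 10^(L/10) = 10^(61/10) = 1.259e+06 (61.00 dB).
To meet 84 dB overall, the treated hydraulic press may contribute at most 10^(84/10) − 1.259e+06 = 2.499e+08, i.e. 83.98 dB.
So the hydraulic press must be reduced from 88 to 83.98 dB: IL = 4.02 dB.

4.0 dB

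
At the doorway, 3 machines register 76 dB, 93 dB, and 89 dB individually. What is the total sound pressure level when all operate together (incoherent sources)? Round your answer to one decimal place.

Incoherent sources combine by intensity addition: L_total = 10·log₁₀(Σ 10^(L_i/10)).
Σ 10^(L/10) = 10^(76/10) + 10^(93/10) + 10^(89/10) = 2.829e+09.
L_total = 10·log₁₀(2.829e+09) = 94.52 dB.

94.5 dB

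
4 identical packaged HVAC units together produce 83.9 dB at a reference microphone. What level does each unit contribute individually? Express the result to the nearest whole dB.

78 dB

For N identical incoherent sources L_total = L₁ + 10·log₁₀ N, so L₁ = 83.9 − 10·log₁₀(4) = 83.9 − 6.021.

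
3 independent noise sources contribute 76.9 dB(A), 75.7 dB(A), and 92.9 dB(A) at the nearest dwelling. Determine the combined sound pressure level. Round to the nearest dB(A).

Incoherent sources combine by intensity addition: L_total = 10·log₁₀(Σ 10^(L_i/10)).
Σ 10^(L/10) = 10^(76.9/10) + 10^(75.7/10) + 10^(92.9/10) = 2.036e+09.
L_total = 10·log₁₀(2.036e+09) = 93.09 dB(A).

93 dB(A)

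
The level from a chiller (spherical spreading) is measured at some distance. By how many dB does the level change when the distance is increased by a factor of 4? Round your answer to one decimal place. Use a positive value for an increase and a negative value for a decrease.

With spherical spreading the level changes by −20·log₁₀(r₂/r₁).
ΔL = −20·log₁₀(4) = -12.04 dB.

-12.0 dB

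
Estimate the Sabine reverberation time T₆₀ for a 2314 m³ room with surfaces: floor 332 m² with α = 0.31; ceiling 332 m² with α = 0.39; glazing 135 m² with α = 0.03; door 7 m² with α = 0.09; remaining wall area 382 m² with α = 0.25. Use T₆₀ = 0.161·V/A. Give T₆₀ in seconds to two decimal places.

1.12 s

Total absorption A = 332·0.31 + 332·0.39 + 135·0.03 + 7·0.09 + 382·0.25 = 332.58 m² sabins.
T₆₀ = 0.161·V/A = 0.161·2314/332.58 = 1.120 s.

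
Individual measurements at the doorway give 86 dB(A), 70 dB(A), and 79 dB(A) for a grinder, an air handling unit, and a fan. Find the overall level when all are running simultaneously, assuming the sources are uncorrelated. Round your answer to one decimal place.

Incoherent sources combine by intensity addition: L_total = 10·log₁₀(Σ 10^(L_i/10)).
Σ 10^(L/10) = 10^(86/10) + 10^(70/10) + 10^(79/10) = 4.875e+08.
L_total = 10·log₁₀(4.875e+08) = 86.88 dB(A).

86.9 dB(A)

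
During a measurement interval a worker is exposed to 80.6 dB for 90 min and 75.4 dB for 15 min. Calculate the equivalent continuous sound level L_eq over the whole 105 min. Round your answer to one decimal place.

L_eq = 10·log₁₀[(1/T)·Σ tᵢ·10^(Lᵢ/10)] with T = 105 min.
Σ tᵢ·10^(Lᵢ/10) = 90·10^(80.6/10) + 15·10^(75.4/10) = 1.085e+10.
L_eq = 10·log₁₀(1.085e+10/105) = 80.14 dB.

80.1 dB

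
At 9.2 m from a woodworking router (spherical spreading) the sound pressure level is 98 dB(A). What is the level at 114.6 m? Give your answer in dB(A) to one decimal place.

76.1 dB(A)

Point-source attenuation: ΔL = 20·log₁₀(r₂/r₁) = 20·log₁₀(114.6/9.2) = 21.908 dB.
L₂ = 98 − 20·log₁₀(114.6/9.2) = 98 − 21.908 = 76.09 dB(A).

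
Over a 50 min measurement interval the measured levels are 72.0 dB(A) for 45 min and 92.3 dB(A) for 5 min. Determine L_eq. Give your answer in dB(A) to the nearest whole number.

83 dB(A)

The energy average is taken in the linear domain: L_eq = 10·log₁₀[(Σ tᵢ·10^(Lᵢ/10))/T], T = 50 min.
Σ tᵢ·10^(Lᵢ/10) = 45·10^(72.0/10) + 5·10^(92.3/10) = 9.204e+09.
L_eq = 10·log₁₀(9.204e+09/50) = 82.65 dB(A).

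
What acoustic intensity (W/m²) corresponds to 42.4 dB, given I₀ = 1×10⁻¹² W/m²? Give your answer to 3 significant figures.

I/I₀ = 10^(42.4/10) = 1.738e+04, so I = 1.738e+04 × 10⁻¹² W/m².

1.74e-08 W/m²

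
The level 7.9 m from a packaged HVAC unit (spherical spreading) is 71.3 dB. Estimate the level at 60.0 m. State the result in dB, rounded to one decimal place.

For a point source, L₂ = L₁ − 20·log₁₀(r₂/r₁).
L₂ = 71.3 − 20·log₁₀(60.0/7.9) = 71.3 − 17.610 = 53.69 dB.

53.7 dB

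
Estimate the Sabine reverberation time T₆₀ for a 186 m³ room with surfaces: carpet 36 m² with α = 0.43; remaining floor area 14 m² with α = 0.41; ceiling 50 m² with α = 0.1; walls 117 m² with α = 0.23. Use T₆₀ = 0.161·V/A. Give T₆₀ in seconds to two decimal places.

Summing Sᵢαᵢ: 36·0.43 + 14·0.41 + 50·0.1 + 117·0.23 = 53.13 m².
T₆₀ = 0.161·V/A = 0.161·186/53.13 = 0.564 s.

0.56 s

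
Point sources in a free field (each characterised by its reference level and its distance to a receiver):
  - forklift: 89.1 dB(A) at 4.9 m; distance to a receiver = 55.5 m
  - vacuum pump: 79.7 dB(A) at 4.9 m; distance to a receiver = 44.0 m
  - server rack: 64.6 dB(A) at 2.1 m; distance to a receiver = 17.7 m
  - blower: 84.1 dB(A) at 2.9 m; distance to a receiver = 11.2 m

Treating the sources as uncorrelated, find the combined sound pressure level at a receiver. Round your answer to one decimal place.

Apply inverse-square spreading to bring every level to the receiver, then sum 10^(L/10).
forklift: 89.1 − 20·log₁₀(55.5/4.9) = 89.1 − 21.08 = 68.02 dB(A).
vacuum pump: 79.7 − 20·log₁₀(44.0/4.9) = 79.7 − 19.07 = 60.63 dB(A).
server rack: 64.6 − 20·log₁₀(17.7/2.1) = 64.6 − 18.52 = 46.08 dB(A).
blower: 84.1 − 20·log₁₀(11.2/2.9) = 84.1 − 11.74 = 72.36 dB(A).
Σ 10^(L/10) = 2.477e+07 → L_total = 10·log₁₀(2.477e+07) = 73.94 dB(A).

73.9 dB(A)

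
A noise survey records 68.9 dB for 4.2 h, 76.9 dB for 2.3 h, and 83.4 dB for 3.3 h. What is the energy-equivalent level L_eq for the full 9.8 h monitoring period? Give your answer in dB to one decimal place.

79.5 dB

The energy average is taken in the linear domain: L_eq = 10·log₁₀[(Σ tᵢ·10^(Lᵢ/10))/T], T = 9.8 h.
Σ tᵢ·10^(Lᵢ/10) = 4.2·10^(68.9/10) + 2.3·10^(76.9/10) + 3.3·10^(83.4/10) = 8.672e+08.
L_eq = 10·log₁₀(8.672e+08/9.8) = 79.47 dB.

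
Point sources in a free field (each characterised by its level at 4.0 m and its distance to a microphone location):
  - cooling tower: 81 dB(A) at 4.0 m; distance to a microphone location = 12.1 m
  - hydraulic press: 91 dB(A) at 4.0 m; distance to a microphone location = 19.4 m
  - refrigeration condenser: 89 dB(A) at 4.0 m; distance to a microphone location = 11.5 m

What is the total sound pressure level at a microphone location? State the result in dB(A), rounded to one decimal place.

82.1 dB(A)

First find each source's level at the receiver (point-source: −20·log₁₀(r/r_ref)), then combine on an intensity basis.
cooling tower: 81 − 20·log₁₀(12.1/4.0) = 81 − 9.61 = 71.39 dB(A).
hydraulic press: 91 − 20·log₁₀(19.4/4.0) = 91 − 13.71 = 77.29 dB(A).
refrigeration condenser: 89 − 20·log₁₀(11.5/4.0) = 89 − 9.17 = 79.83 dB(A).
Σ 10^(L/10) = 1.634e+08 → L_total = 10·log₁₀(1.634e+08) = 82.13 dB(A).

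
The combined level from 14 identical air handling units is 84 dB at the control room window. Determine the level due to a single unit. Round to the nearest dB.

73 dB

14 equal contributions raise the level by 10·log₁₀ 14 = 11.461 dB, so each unit alone gives 84 − 11.461.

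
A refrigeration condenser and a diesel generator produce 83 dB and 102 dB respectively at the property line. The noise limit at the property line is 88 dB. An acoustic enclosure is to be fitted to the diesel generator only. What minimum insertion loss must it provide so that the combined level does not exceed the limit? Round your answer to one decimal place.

The untreated sources together contribute 10^(83/10) = 1.995e+08, i.e. 83.00 dB.
To meet 88 dB overall, the treated diesel generator may contribute at most 10^(88/10) − 1.995e+08 = 4.314e+08, i.e. 86.35 dB.
So the diesel generator must be reduced from 102 to 86.35 dB: IL = 15.65 dB.

15.7 dB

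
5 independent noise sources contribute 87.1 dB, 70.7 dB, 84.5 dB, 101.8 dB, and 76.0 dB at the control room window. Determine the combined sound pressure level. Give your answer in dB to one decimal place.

Incoherent sources combine by intensity addition: L_total = 10·log₁₀(Σ 10^(L_i/10)).
Σ 10^(L/10) = 10^(87.1/10) + 10^(70.7/10) + 10^(84.5/10) + 10^(101.8/10) + 10^(76.0/10) = 1.598e+10.
L_total = 10·log₁₀(1.598e+10) = 102.04 dB.

102.0 dB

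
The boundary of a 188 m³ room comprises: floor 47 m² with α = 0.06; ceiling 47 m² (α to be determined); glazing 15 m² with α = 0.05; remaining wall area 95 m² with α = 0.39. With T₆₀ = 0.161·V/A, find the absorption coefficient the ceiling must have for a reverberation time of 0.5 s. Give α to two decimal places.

0.42

From T₆₀ = 0.161·V/A, the target T₆₀ = 0.5 s needs A = 0.161·188/0.5 = 60.54 m².
Absorption from the other surfaces = 47·0.06 + 15·0.05 + 95·0.39 = 40.62 m², so the ceiling must supply 19.92 m² over 47 m².
α = 19.92/47 = 0.424.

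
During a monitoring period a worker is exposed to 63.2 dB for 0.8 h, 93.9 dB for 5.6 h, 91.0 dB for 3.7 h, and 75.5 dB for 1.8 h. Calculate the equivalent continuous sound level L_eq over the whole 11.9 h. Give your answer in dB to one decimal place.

91.9 dB

Weight each interval's intensity by its duration and average over T = 11.9 h:
Σ tᵢ·10^(Lᵢ/10) = 0.8·10^(63.2/10) + 5.6·10^(93.9/10) + 3.7·10^(91.0/10) + 1.8·10^(75.5/10) = 1.847e+10.
L_eq = 10·log₁₀(1.847e+10/11.9) = 91.91 dB.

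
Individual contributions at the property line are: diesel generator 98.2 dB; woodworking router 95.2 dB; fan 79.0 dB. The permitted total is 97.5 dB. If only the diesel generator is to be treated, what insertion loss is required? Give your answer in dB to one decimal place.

4.7 dB

Fixed contribution from the other sources: Σ 10^(L/10) = 10^(95.2/10) + 10^(79.0/10) = 3.391e+09 (95.30 dB).
The limit corresponds to 10^(97.5/10) = 5.623e+09; subtracting the fixed part leaves 2.233e+09 for the diesel generator, i.e. 93.49 dB.
Required insertion loss = 98.2 − 93.49 = 4.71 dB.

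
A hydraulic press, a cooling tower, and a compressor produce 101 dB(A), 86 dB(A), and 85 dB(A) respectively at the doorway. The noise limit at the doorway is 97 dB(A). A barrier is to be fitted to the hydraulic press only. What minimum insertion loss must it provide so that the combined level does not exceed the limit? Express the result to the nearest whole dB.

5 dB

Fixed contribution from the other sources: Σ 10^(L/10) = 10^(86/10) + 10^(85/10) = 7.143e+08 (88.54 dB(A)).
To meet 97 dB(A) overall, the treated hydraulic press may contribute at most 10^(97/10) − 7.143e+08 = 4.298e+09, i.e. 96.33 dB(A).
So the hydraulic press must be reduced from 101 to 96.33 dB(A): IL = 4.67 dB.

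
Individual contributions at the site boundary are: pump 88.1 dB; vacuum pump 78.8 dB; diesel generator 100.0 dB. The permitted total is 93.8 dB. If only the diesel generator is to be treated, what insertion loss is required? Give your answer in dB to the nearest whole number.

Everything except the diesel generator sums to 10^(88.1/10) + 10^(78.8/10) = 7.215e+08 in linear terms, 88.58 dB.
The limit corresponds to 10^(93.8/10) = 2.399e+09; subtracting the fixed part leaves 1.677e+09 for the diesel generator, i.e. 92.25 dB.
So the diesel generator must be reduced from 100.0 to 92.25 dB: IL = 7.75 dB.

8 dB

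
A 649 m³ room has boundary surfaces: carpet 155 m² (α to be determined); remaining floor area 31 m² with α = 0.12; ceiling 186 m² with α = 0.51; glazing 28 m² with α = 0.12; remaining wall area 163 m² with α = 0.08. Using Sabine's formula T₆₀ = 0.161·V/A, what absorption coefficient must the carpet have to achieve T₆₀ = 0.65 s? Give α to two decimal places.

From T₆₀ = 0.161·V/A, the target T₆₀ = 0.65 s needs A = 0.161·649/0.65 = 160.75 m².
Absorption from the other surfaces = 31·0.12 + 186·0.51 + 28·0.12 + 163·0.08 = 114.98 m², so the carpet must supply 45.77 m² over 155 m².
α = 45.77/155 = 0.295.

0.30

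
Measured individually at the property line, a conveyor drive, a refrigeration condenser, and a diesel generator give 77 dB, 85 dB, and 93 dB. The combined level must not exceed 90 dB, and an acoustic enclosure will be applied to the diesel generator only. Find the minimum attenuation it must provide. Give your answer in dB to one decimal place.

5.0 dB

Everything except the diesel generator sums to 10^(77/10) + 10^(85/10) = 3.663e+08 in linear terms, 85.64 dB.
The limit corresponds to 10^(90/10) = 1.000e+09; subtracting the fixed part leaves 6.337e+08 for the diesel generator, i.e. 88.02 dB.
Required insertion loss = 93 − 88.02 = 4.98 dB.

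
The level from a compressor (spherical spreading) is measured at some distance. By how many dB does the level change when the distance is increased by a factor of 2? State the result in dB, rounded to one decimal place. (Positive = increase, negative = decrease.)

-6.0 dB

With spherical spreading the level changes by −20·log₁₀(r₂/r₁).
ΔL = −20·log₁₀(2) = -6.02 dB.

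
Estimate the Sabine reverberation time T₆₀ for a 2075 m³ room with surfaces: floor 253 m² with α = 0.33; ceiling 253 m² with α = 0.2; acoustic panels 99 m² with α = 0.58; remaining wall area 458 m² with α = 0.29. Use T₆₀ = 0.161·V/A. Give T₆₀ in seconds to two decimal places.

1.03 s

A = Σ Sᵢαᵢ = 253·0.33 + 253·0.2 + 99·0.58 + 458·0.29 = 324.33 m².
T₆₀ = 0.161·V/A = 0.161·2075/324.33 = 1.030 s.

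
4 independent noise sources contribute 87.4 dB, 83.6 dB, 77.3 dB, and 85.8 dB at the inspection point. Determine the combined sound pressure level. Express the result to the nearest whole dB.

91 dB

For uncorrelated sources the intensities add, so convert each level to linear form, sum, and take 10·log₁₀ of the total.
Σ 10^(L/10) = 10^(87.4/10) + 10^(83.6/10) + 10^(77.3/10) + 10^(85.8/10) = 1.213e+09.
L_total = 10·log₁₀(1.213e+09) = 90.84 dB.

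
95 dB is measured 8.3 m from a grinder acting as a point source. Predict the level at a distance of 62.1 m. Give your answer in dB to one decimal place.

77.5 dB

Spherical spreading from a point source gives a 20·log₁₀(r₂/r₁) drop.
L₂ = 95 − 20·log₁₀(62.1/8.3) = 95 − 17.480 = 77.52 dB.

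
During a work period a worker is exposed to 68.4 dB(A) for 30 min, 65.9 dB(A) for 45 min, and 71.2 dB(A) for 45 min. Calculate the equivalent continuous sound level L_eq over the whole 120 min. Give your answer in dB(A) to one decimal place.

69.1 dB(A)

Weight each interval's intensity by its duration and average over T = 120 min:
Σ tᵢ·10^(Lᵢ/10) = 30·10^(68.4/10) + 45·10^(65.9/10) + 45·10^(71.2/10) = 9.758e+08.
L_eq = 10·log₁₀(9.758e+08/120) = 69.10 dB(A).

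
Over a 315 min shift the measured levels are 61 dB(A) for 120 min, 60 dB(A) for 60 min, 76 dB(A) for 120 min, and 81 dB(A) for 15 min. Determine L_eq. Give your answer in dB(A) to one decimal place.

Weight each interval's intensity by its duration and average over T = 315 min:
Σ tᵢ·10^(Lᵢ/10) = 120·10^(61/10) + 60·10^(60/10) + 120·10^(76/10) + 15·10^(81/10) = 6.877e+09.
L_eq = 10·log₁₀(6.877e+09/315) = 73.39 dB(A).

73.4 dB(A)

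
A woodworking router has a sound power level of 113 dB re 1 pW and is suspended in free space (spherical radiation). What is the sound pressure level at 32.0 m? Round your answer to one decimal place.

71.9 dB

The power spreads over a sphere of area 4π·r², so L_p = L_w − 10·log₁₀(4π·r²).
4π·r² = 1.287e+04 m², 10·log₁₀ of that is 41.095 dB.
L_p = 113 − 41.095 = 71.90 dB.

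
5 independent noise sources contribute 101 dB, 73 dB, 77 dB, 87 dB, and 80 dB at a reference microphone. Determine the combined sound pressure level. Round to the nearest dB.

Incoherent sources combine by intensity addition: L_total = 10·log₁₀(Σ 10^(L_i/10)).
Σ 10^(L/10) = 10^(101/10) + 10^(73/10) + 10^(77/10) + 10^(87/10) + 10^(80/10) = 1.326e+10.
L_total = 10·log₁₀(1.326e+10) = 101.23 dB.

101 dB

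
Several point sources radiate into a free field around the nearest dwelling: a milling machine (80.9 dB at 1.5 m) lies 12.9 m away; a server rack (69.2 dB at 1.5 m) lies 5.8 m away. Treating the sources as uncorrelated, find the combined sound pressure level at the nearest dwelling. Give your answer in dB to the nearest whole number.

63 dB

First find each source's level at the receiver (point-source: −20·log₁₀(r/r_ref)), then combine on an intensity basis.
milling machine: 80.9 − 20·log₁₀(12.9/1.5) = 80.9 − 18.69 = 62.21 dB.
server rack: 69.2 − 20·log₁₀(5.8/1.5) = 69.2 − 11.75 = 57.45 dB.
Σ 10^(L/10) = 2.220e+06 → L_total = 10·log₁₀(2.220e+06) = 63.46 dB.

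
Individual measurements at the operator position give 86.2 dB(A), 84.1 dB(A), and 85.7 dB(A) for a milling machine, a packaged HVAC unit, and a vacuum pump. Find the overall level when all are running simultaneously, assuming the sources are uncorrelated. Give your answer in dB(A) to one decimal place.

For uncorrelated sources the intensities add, so convert each level to linear form, sum, and take 10·log₁₀ of the total.
Σ 10^(L/10) = 10^(86.2/10) + 10^(84.1/10) + 10^(85.7/10) = 1.045e+09.
L_total = 10·log₁₀(1.045e+09) = 90.19 dB(A).

90.2 dB(A)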